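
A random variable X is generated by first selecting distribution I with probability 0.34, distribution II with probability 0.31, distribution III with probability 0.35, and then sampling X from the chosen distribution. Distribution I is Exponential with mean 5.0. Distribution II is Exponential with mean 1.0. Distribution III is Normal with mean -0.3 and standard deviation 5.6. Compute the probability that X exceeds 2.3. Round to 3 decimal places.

0.358

Conditional on each component, P(X > 2.3): I: 0.631284; II: 0.100259; III: 0.321222.
By total probability, P(X > 2.3) = 0.34·0.631284 + 0.31·0.100259 + 0.35·0.321222 = 0.358144.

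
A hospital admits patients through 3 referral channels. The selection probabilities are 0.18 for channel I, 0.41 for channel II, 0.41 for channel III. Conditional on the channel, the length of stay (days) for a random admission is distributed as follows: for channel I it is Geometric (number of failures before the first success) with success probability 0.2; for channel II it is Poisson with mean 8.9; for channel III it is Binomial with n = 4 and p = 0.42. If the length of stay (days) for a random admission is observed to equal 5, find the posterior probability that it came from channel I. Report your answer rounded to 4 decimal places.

Likelihoods P(X=5 | ·): I: 0.065536; II: 0.063467; III: 0.
Posterior ∝ prior × likelihood. Numerator for I: 0.18·0.065536 = 0.0117965.
Normalizing constant: 0.18·0.065536 + 0.41·0.063467 + 0.41·0 = 0.0378179.
P(I | observation) = 0.0117965 / 0.0378179 = 0.311928.

0.3119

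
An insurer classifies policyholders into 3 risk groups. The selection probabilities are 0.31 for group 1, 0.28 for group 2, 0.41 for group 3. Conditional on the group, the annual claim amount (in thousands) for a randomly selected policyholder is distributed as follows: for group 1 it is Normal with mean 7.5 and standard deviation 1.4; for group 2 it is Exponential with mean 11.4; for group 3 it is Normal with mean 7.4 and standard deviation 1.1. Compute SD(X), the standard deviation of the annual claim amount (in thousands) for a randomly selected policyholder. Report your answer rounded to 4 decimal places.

Per component, 1: μ=7.5, E[X²]=58.21; 2: μ=11.4, E[X²]=259.92; 3: μ=7.4, E[X²]=55.97.
E[X] = 0.31·7.5 + 0.28·11.4 + 0.41·7.4 = 8.551.
E[X²] = 0.31·58.21 + 0.28·259.92 + 0.41·55.97 = 113.77.
Var(X) = E[X²] − (E[X])² = 113.77 − 73.1196 = 40.6508.
SD(X) = √40.6508 = 6.3758.

6.3758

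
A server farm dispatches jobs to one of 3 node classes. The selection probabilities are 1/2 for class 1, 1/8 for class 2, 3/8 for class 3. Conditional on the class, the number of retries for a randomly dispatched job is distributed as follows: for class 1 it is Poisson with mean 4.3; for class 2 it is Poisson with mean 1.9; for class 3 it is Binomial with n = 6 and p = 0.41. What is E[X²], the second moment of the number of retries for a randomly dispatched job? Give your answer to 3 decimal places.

14.897

For each component E[X²] = Var + (mean)², giving 1: 22.79; 2: 5.51; 3: 7.503.
Overall E[X²] = 0.5·22.79 + 0.125·5.51 + 0.375·7.503 = 14.8974.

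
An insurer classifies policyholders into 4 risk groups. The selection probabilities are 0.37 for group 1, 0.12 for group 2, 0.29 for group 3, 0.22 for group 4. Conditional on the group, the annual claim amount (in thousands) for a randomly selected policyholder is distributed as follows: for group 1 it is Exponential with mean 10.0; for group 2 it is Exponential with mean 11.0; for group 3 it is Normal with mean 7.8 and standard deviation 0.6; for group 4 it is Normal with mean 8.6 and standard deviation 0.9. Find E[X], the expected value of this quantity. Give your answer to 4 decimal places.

Component means — 1: 10; 2: 11; 3: 7.8; 4: 8.6.
E[X] = 0.37·10 + 0.12·11 + 0.29·7.8 + 0.22·8.6 = 9.174.

9.1740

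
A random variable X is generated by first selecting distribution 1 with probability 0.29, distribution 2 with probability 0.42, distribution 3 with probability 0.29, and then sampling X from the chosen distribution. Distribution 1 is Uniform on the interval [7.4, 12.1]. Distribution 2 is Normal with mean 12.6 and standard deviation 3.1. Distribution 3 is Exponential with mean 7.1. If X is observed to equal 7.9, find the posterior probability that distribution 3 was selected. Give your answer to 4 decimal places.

Likelihoods f(7.9 | ·): 1: 0.212766; 2: 0.0407759; 3: 0.0462927.
Posterior ∝ prior × likelihood. Numerator for 3: 0.29·0.0462927 = 0.0134249.
Normalizing constant: 0.29·0.212766 + 0.42·0.0407759 + 0.29·0.0462927 = 0.0922529.
P(3 | observation) = 0.0134249 / 0.0922529 = 0.145523.

0.1455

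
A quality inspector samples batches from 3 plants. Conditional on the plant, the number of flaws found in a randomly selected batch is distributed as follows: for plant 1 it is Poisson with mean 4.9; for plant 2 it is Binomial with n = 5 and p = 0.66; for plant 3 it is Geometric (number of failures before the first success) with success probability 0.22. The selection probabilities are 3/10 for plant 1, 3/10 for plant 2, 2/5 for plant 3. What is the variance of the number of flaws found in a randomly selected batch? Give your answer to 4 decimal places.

8.7107

Per component, 1: μ=4.9, E[X²]=28.91; 2: μ=3.3, E[X²]=12.012; 3: μ=3.54545, E[X²]=28.686.
E[X] = 0.3·4.9 + 0.3·3.3 + 0.4·3.54545 = 3.87818.
E[X²] = 0.3·28.91 + 0.3·12.012 + 0.4·28.686 = 23.751.
Var(X) = E[X²] − (E[X])² = 23.751 − 15.0403 = 8.71069.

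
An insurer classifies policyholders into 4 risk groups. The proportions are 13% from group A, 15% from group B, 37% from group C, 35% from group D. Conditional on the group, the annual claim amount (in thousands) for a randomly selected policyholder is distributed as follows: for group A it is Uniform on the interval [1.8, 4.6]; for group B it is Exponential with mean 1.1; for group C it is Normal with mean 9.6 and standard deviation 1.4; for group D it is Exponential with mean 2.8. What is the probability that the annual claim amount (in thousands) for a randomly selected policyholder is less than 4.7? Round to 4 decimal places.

0.5627

Conditional on each group, P(X < 4.7): A: 1; B: 0.986056; C: 0.000232629; D: 0.81336.
By total probability, P(X < 4.7) = 0.13·1 + 0.15·0.986056 + 0.37·0.000232629 + 0.35·0.81336 = 0.56267.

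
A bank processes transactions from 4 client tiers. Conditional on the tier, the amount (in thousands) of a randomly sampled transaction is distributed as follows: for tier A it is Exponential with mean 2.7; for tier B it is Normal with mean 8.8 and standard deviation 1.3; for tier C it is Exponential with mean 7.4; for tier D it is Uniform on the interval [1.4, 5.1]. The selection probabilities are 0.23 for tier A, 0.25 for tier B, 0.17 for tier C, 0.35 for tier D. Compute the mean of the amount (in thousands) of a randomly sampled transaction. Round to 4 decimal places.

5.2165

Component means — A: 2.7; B: 8.8; C: 7.4; D: 3.25.
E[X] = 0.23·2.7 + 0.25·8.8 + 0.17·7.4 + 0.35·3.25 = 5.2165.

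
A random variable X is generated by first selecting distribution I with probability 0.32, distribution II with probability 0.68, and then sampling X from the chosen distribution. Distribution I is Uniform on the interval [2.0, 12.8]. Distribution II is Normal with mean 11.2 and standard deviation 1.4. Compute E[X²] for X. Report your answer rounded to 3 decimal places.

For each component E[X²] = Var + (mean)², giving I: 64.48; II: 127.4.
Overall E[X²] = 0.32·64.48 + 0.68·127.4 = 107.266.

107.266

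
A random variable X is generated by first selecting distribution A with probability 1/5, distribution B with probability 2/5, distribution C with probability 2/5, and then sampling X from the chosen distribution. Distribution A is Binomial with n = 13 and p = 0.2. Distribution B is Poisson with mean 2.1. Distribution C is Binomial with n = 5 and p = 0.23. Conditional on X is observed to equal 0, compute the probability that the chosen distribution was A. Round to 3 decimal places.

Likelihoods P(X=0 | ·): A: 0.0549756; B: 0.122456; C: 0.270678.
Posterior ∝ prior × likelihood. Numerator for A: 0.2·0.0549756 = 0.0109951.
Normalizing constant: 0.2·0.0549756 + 0.4·0.122456 + 0.4·0.270678 = 0.168249.
P(A | observation) = 0.0109951 / 0.168249 = 0.0653502.

0.065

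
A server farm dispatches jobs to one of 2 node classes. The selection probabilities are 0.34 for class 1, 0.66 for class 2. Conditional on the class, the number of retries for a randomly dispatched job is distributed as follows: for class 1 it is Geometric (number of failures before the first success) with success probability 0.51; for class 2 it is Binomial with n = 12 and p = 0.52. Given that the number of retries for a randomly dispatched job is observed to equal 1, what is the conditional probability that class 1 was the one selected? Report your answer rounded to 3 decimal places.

Likelihoods P(X=1 | ·): 1: 0.2499; 2: 0.00194464.
Posterior ∝ prior × likelihood. Numerator for 1: 0.34·0.2499 = 0.084966.
Normalizing constant: 0.34·0.2499 + 0.66·0.00194464 = 0.0862495.
P(1 | observation) = 0.084966 / 0.0862495 = 0.985119.

0.985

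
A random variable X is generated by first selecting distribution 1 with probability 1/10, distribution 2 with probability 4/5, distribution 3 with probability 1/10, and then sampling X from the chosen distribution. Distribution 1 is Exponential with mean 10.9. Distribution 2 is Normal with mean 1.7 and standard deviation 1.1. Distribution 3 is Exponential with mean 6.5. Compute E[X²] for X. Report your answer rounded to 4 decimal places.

For each component E[X²] = Var + (mean)², giving 1: 237.62; 2: 4.1; 3: 84.5.
Overall E[X²] = 0.1·237.62 + 0.8·4.1 + 0.1·84.5 = 35.492.

35.4920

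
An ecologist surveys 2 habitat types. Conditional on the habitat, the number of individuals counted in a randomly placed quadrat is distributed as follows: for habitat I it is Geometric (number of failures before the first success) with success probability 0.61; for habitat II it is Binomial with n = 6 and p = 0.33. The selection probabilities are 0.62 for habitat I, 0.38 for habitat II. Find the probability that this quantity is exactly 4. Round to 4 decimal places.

0.0391

Conditional on each habitat, P(X = 4): I: 0.014112; II: 0.079854.
By total probability, P(X = 4) = 0.62·0.014112 + 0.38·0.079854 = 0.039094.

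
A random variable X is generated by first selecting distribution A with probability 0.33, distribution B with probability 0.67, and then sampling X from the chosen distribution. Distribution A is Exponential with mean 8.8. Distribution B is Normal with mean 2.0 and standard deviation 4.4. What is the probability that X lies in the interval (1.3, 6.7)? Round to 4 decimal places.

0.4123

Conditional on each component, P(1.3 < X < 6.7): A: 0.395637; B: 0.420482.
By total probability, P(1.3 < X < 6.7) = 0.33·0.395637 + 0.67·0.420482 = 0.412283.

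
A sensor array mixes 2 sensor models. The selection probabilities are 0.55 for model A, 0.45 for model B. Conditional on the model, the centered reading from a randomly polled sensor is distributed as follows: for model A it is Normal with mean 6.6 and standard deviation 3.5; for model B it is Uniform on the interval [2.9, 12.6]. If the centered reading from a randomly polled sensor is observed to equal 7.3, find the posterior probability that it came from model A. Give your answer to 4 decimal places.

Likelihoods f(7.3 | ·): A: 0.111726; B: 0.103093.
Posterior ∝ prior × likelihood. Numerator for A: 0.55·0.111726 = 0.0614496.
Normalizing constant: 0.55·0.111726 + 0.45·0.103093 = 0.107841.
P(A | observation) = 0.0614496 / 0.107841 = 0.569815.

0.5698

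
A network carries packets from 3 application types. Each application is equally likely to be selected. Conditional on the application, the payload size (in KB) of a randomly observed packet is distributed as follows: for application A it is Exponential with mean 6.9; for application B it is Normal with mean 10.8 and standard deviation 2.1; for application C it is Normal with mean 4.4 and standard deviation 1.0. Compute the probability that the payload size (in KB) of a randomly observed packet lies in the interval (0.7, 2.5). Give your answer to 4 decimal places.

Conditional on each application, P(0.7 < X < 2.5): A: 0.207467; B: 3.79323e-05; C: 0.0286088.
By total probability, P(0.7 < X < 2.5) = 0.333333·0.207467 + 0.333333·3.79323e-05 + 0.333333·0.0286088 = 0.0787044.

0.0787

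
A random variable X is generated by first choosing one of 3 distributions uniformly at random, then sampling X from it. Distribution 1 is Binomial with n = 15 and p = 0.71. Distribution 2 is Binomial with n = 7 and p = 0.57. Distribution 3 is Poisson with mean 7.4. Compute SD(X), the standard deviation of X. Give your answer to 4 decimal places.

Per component, 1: μ=10.65, E[X²]=116.511; 2: μ=3.99, E[X²]=17.6358; 3: μ=7.4, E[X²]=62.16.
E[X] = 0.333333·10.65 + 0.333333·3.99 + 0.333333·7.4 = 7.34667.
E[X²] = 0.333333·116.511 + 0.333333·17.6358 + 0.333333·62.16 = 65.4356.
Var(X) = E[X²] − (E[X])² = 65.4356 − 53.9735 = 11.4621.
SD(X) = √11.4621 = 3.38557.

3.3856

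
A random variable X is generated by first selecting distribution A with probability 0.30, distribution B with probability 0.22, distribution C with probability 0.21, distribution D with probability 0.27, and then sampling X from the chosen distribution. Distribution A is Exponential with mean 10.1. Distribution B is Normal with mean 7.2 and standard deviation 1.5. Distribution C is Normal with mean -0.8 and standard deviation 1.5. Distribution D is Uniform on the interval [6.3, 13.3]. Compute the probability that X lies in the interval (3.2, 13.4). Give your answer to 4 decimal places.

Conditional on each component, P(3.2 < X < 13.4): A: 0.463111; B: 0.996152; C: 0.00383038; D: 1.
By total probability, P(3.2 < X < 13.4) = 0.3·0.463111 + 0.22·0.996152 + 0.21·0.00383038 + 0.27·1 = 0.628891.

0.6289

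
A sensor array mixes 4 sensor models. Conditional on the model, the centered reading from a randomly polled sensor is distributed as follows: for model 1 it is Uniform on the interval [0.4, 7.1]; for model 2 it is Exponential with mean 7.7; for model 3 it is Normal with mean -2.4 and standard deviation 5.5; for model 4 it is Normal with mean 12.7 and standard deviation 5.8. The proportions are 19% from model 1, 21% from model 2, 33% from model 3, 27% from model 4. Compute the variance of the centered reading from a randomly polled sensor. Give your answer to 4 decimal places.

Per component, 1: μ=3.75, E[X²]=17.8033; 2: μ=7.7, E[X²]=118.58; 3: μ=-2.4, E[X²]=36.01; 4: μ=12.7, E[X²]=194.93.
E[X] = 0.19·3.75 + 0.21·7.7 + 0.33·-2.4 + 0.27·12.7 = 4.9665.
E[X²] = 0.19·17.8033 + 0.21·118.58 + 0.33·36.01 + 0.27·194.93 = 92.7988.
Var(X) = E[X²] − (E[X])² = 92.7988 − 24.6661 = 68.1327.

68.1327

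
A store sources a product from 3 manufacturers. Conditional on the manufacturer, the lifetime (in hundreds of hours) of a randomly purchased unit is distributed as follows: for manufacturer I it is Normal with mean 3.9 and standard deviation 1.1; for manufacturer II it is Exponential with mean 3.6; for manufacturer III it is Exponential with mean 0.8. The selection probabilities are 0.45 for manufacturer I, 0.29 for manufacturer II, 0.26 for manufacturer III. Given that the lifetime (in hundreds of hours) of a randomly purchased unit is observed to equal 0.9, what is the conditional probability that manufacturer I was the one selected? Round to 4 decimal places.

Likelihoods f(0.9 | ·): I: 0.00879777; II: 0.216334; III: 0.405816.
Posterior ∝ prior × likelihood. Numerator for I: 0.45·0.00879777 = 0.003959.
Normalizing constant: 0.45·0.00879777 + 0.29·0.216334 + 0.26·0.405816 = 0.172208.
P(I | observation) = 0.003959 / 0.172208 = 0.0229897.

0.0230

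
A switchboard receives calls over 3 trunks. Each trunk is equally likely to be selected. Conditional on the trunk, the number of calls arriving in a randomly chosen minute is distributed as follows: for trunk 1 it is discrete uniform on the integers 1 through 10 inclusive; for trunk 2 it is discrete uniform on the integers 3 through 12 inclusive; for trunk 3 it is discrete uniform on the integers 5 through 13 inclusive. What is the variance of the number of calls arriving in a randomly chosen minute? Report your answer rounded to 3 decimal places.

Per component, 1: μ=5.5, E[X²]=38.5; 2: μ=7.5, E[X²]=64.5; 3: μ=9, E[X²]=87.6667.
E[X] = 0.333333·5.5 + 0.333333·7.5 + 0.333333·9 = 7.33333.
E[X²] = 0.333333·38.5 + 0.333333·64.5 + 0.333333·87.6667 = 63.5556.
Var(X) = E[X²] − (E[X])² = 63.5556 − 53.7778 = 9.77778.

9.778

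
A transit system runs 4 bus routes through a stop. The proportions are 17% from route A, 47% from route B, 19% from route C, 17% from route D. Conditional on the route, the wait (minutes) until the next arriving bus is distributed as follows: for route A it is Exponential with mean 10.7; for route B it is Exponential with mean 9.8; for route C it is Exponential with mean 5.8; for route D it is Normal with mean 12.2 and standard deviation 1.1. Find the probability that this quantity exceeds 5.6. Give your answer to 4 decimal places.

0.6085

Conditional on each route, P(X > 5.6): A: 0.592524; B: 0.564718; C: 0.380786; D: 1.
By total probability, P(X > 5.6) = 0.17·0.592524 + 0.47·0.564718 + 0.19·0.380786 + 0.17·1 = 0.608496.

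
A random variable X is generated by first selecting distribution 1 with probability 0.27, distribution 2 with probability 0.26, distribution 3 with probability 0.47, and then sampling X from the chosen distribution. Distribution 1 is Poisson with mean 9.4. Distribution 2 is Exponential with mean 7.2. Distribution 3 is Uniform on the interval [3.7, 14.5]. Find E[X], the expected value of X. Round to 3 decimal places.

8.687

Component means — 1: 9.4; 2: 7.2; 3: 9.1.
E[X] = 0.27·9.4 + 0.26·7.2 + 0.47·9.1 = 8.687.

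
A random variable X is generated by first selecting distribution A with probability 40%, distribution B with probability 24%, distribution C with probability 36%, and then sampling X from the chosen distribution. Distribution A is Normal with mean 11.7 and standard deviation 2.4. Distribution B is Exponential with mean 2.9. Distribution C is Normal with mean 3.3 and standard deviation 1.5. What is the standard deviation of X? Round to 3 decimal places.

Per component, A: μ=11.7, E[X²]=142.65; B: μ=2.9, E[X²]=16.82; C: μ=3.3, E[X²]=13.14.
E[X] = 0.4·11.7 + 0.24·2.9 + 0.36·3.3 = 6.564.
E[X²] = 0.4·142.65 + 0.24·16.82 + 0.36·13.14 = 65.8272.
Var(X) = E[X²] − (E[X])² = 65.8272 − 43.0861 = 22.7411.
SD(X) = √22.7411 = 4.76876.

4.769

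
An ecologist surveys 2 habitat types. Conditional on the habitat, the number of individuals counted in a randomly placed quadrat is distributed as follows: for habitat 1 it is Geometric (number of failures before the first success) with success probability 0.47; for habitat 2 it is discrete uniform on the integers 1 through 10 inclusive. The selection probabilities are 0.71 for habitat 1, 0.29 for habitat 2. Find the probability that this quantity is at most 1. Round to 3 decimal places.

0.540

Conditional on each habitat, P(X ≤ 1): 1: 0.7191; 2: 0.1.
By total probability, P(X ≤ 1) = 0.71·0.7191 + 0.29·0.1 = 0.539561.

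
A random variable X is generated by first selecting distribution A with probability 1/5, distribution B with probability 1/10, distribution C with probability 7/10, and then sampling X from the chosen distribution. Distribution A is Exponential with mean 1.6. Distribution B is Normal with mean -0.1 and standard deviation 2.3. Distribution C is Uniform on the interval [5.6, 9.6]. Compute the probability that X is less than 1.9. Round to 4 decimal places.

0.2198

Conditional on each component, P(X < 1.9): A: 0.695017; B: 0.807731; C: 0.
By total probability, P(X < 1.9) = 0.2·0.695017 + 0.1·0.807731 + 0.7·0 = 0.219777.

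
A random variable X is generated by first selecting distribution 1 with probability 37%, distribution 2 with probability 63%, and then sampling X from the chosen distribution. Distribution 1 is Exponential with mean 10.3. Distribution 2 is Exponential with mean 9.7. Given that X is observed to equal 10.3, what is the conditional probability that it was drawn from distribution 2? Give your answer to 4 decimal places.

Likelihoods f(10.3 | ·): 1: 0.0357165; 2: 0.0356509.
Posterior ∝ prior × likelihood. Numerator for 2: 0.63·0.0356509 = 0.0224601.
Normalizing constant: 0.37·0.0357165 + 0.63·0.0356509 = 0.0356751.
P(2 | observation) = 0.0224601 / 0.0356751 = 0.629572.

0.6296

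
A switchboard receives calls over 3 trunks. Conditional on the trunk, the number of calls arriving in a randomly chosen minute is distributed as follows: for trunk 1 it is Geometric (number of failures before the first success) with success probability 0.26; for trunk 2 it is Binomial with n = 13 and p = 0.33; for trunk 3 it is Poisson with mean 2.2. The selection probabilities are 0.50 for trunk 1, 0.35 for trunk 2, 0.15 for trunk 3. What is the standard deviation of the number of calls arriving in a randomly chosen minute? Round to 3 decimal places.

2.727

Per component, 1: μ=2.84615, E[X²]=19.0473; 2: μ=4.29, E[X²]=21.2784; 3: μ=2.2, E[X²]=7.04.
E[X] = 0.5·2.84615 + 0.35·4.29 + 0.15·2.2 = 3.25458.
E[X²] = 0.5·19.0473 + 0.35·21.2784 + 0.15·7.04 = 18.0271.
Var(X) = E[X²] − (E[X])² = 18.0271 − 10.5923 = 7.43484.
SD(X) = √7.43484 = 2.72669.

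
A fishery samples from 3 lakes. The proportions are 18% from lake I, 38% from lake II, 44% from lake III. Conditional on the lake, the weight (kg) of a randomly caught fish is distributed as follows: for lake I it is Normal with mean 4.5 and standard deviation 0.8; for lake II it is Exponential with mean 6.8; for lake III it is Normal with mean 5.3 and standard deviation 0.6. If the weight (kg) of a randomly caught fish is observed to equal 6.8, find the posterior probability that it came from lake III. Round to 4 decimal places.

0.3688

Likelihoods f(6.8 | ·): I: 0.00799765; II: 0.0540999; III: 0.0292138.
Posterior ∝ prior × likelihood. Numerator for III: 0.44·0.0292138 = 0.0128541.
Normalizing constant: 0.18·0.00799765 + 0.38·0.0540999 + 0.44·0.0292138 = 0.0348516.
P(III | observation) = 0.0128541 / 0.0348516 = 0.368823.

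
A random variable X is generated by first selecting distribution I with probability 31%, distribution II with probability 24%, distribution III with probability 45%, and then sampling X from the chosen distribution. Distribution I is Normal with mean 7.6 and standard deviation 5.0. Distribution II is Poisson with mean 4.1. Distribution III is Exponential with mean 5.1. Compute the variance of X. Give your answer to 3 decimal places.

22.330

Per component, I: μ=7.6, E[X²]=82.76; II: μ=4.1, E[X²]=20.91; III: μ=5.1, E[X²]=52.02.
E[X] = 0.31·7.6 + 0.24·4.1 + 0.45·5.1 = 5.635.
E[X²] = 0.31·82.76 + 0.24·20.91 + 0.45·52.02 = 54.083.
Var(X) = E[X²] − (E[X])² = 54.083 − 31.7532 = 22.3298.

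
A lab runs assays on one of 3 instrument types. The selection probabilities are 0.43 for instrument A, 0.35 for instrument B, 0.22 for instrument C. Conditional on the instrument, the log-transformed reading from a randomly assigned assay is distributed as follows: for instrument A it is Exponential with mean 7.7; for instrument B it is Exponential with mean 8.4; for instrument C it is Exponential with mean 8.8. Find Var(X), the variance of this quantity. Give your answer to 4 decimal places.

67.4280

Per component, A: μ=7.7, E[X²]=118.58; B: μ=8.4, E[X²]=141.12; C: μ=8.8, E[X²]=154.88.
E[X] = 0.43·7.7 + 0.35·8.4 + 0.22·8.8 = 8.187.
E[X²] = 0.43·118.58 + 0.35·141.12 + 0.22·154.88 = 134.455.
Var(X) = E[X²] − (E[X])² = 134.455 − 67.027 = 67.428.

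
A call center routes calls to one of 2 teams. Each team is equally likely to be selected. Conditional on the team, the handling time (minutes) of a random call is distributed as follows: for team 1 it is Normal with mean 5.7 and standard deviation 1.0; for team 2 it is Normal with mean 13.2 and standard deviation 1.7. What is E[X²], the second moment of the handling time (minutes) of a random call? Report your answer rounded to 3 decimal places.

105.310

For each component E[X²] = Var + (mean)², giving 1: 33.49; 2: 177.13.
Overall E[X²] = 0.5·33.49 + 0.5·177.13 = 105.31.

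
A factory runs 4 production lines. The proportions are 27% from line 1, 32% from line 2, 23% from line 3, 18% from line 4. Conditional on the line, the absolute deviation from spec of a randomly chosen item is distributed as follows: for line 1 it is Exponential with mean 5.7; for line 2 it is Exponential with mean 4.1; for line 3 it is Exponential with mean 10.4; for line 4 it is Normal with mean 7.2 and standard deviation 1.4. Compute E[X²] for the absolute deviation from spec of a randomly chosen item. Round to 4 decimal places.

87.7406

For each component E[X²] = Var + (mean)², giving 1: 64.98; 2: 33.62; 3: 216.32; 4: 53.8.
Overall E[X²] = 0.27·64.98 + 0.32·33.62 + 0.23·216.32 + 0.18·53.8 = 87.7406.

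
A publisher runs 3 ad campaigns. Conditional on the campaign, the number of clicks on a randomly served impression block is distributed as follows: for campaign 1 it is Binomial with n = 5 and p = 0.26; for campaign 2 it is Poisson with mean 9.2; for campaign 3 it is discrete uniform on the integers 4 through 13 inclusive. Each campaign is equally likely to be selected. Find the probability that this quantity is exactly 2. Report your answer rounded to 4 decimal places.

0.0927

Conditional on each campaign, P(X = 2): 1: 0.273931; 2: 0.00427599; 3: 0.
By total probability, P(X = 2) = 0.333333·0.273931 + 0.333333·0.00427599 + 0.333333·0 = 0.0927358.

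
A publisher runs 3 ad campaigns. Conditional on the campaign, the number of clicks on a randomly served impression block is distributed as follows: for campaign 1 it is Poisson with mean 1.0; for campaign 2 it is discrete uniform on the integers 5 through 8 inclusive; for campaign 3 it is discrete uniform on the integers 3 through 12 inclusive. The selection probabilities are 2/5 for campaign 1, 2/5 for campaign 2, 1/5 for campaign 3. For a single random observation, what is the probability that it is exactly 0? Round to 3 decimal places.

0.147

Conditional on each campaign, P(X = 0): 1: 0.367879; 2: 0; 3: 0.
By total probability, P(X = 0) = 0.4·0.367879 + 0.4·0 + 0.2·0 = 0.147152.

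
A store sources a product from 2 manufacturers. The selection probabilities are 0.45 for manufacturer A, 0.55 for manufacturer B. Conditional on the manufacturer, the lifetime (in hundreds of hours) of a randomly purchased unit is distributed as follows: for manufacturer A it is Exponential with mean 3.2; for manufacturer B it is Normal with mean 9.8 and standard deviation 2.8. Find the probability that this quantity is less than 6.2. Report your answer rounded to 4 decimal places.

Conditional on each manufacturer, P(X < 6.2): A: 0.855936; B: 0.0992714.
By total probability, P(X < 6.2) = 0.45·0.855936 + 0.55·0.0992714 = 0.439771.

0.4398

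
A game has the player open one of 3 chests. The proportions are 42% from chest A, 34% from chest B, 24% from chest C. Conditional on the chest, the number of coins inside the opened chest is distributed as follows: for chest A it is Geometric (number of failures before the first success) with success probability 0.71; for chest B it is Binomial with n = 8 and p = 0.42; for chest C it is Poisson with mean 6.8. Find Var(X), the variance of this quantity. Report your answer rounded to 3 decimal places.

8.864

Per component, A: μ=0.408451, E[X²]=0.742115; B: μ=3.36, E[X²]=13.2384; C: μ=6.8, E[X²]=53.04.
E[X] = 0.42·0.408451 + 0.34·3.36 + 0.24·6.8 = 2.94595.
E[X²] = 0.42·0.742115 + 0.34·13.2384 + 0.24·53.04 = 17.5423.
Var(X) = E[X²] − (E[X])² = 17.5423 − 8.67862 = 8.86373.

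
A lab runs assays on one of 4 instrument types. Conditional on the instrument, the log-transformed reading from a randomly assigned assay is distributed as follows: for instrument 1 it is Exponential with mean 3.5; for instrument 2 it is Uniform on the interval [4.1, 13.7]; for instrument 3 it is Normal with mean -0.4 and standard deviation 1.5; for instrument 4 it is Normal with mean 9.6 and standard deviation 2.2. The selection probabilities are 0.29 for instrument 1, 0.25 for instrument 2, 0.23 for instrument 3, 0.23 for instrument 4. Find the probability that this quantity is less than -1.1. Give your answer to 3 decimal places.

Conditional on each instrument, P(X < -1.1): 1: 0; 2: 0; 3: 0.320369; 4: 5.76243e-07.
By total probability, P(X < -1.1) = 0.29·0 + 0.25·0 + 0.23·0.320369 + 0.23·5.76243e-07 = 0.073685.

0.074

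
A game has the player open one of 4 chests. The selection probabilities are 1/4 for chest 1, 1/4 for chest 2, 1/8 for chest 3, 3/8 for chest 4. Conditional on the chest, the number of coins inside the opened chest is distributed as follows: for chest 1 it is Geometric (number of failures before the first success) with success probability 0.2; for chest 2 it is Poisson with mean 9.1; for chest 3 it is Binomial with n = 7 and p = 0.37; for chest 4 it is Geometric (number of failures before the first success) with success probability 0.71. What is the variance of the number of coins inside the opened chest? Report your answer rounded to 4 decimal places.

19.2214

Per component, 1: μ=4, E[X²]=36; 2: μ=9.1, E[X²]=91.91; 3: μ=2.59, E[X²]=8.3398; 4: μ=0.408451, E[X²]=0.742115.
E[X] = 0.25·4 + 0.25·9.1 + 0.125·2.59 + 0.375·0.408451 = 3.75192.
E[X²] = 0.25·36 + 0.25·91.91 + 0.125·8.3398 + 0.375·0.742115 = 33.2983.
Var(X) = E[X²] − (E[X])² = 33.2983 − 14.0769 = 19.2214.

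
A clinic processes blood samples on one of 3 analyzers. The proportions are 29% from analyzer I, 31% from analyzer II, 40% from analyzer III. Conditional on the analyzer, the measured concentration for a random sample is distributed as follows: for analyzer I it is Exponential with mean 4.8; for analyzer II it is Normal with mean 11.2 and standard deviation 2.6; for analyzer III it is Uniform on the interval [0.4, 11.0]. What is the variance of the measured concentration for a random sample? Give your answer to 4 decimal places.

Per component, I: μ=4.8, E[X²]=46.08; II: μ=11.2, E[X²]=132.2; III: μ=5.7, E[X²]=41.8533.
E[X] = 0.29·4.8 + 0.31·11.2 + 0.4·5.7 = 7.144.
E[X²] = 0.29·46.08 + 0.31·132.2 + 0.4·41.8533 = 71.0865.
Var(X) = E[X²] − (E[X])² = 71.0865 − 51.0367 = 20.0498.

20.0498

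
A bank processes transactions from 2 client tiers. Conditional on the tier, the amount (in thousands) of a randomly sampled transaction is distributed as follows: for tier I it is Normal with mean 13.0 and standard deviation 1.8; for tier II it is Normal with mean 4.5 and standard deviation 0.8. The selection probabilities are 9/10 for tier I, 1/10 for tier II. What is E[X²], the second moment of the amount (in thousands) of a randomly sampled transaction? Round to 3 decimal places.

157.105

For each component E[X²] = Var + (mean)², giving I: 172.24; II: 20.89.
Overall E[X²] = 0.9·172.24 + 0.1·20.89 = 157.105.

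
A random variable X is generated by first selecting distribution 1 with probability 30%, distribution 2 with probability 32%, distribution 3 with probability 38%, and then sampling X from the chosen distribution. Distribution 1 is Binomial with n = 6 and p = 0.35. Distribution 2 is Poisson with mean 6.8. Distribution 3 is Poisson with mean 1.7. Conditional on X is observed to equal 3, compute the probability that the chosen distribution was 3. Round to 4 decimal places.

0.3889

Likelihoods P(X=3 | ·): 1: 0.235491; 2: 0.0583678; 3: 0.149587.
Posterior ∝ prior × likelihood. Numerator for 3: 0.38·0.149587 = 0.0568432.
Normalizing constant: 0.3·0.235491 + 0.32·0.0583678 + 0.38·0.149587 = 0.146168.
P(3 | observation) = 0.0568432 / 0.146168 = 0.388889.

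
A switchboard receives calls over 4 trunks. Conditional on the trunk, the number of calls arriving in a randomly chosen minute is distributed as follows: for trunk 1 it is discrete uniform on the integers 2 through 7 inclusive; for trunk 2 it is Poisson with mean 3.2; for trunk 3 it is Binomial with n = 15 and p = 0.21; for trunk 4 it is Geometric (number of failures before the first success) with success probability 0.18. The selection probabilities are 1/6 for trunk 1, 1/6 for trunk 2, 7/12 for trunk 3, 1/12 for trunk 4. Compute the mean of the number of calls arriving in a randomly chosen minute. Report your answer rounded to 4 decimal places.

3.5005

Component means — 1: 4.5; 2: 3.2; 3: 3.15; 4: 4.55556.
E[X] = 0.166667·4.5 + 0.166667·3.2 + 0.583333·3.15 + 0.0833333·4.55556 = 3.50046.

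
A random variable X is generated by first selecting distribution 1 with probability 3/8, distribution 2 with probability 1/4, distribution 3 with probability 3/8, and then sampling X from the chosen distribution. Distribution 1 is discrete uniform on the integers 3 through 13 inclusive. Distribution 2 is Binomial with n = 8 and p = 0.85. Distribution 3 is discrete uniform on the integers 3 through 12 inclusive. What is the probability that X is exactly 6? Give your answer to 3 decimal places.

Conditional on each component, P(X = 6): 1: 0.0909091; 2: 0.237604; 3: 0.1.
By total probability, P(X = 6) = 0.375·0.0909091 + 0.25·0.237604 + 0.375·0.1 = 0.130992.

0.131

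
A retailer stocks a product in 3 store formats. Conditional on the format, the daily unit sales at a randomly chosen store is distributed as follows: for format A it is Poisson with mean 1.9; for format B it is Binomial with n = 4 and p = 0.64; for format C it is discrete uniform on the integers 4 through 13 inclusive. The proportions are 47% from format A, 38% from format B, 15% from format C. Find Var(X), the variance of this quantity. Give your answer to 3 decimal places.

Per component, A: μ=1.9, E[X²]=5.51; B: μ=2.56, E[X²]=7.4752; C: μ=8.5, E[X²]=80.5.
E[X] = 0.47·1.9 + 0.38·2.56 + 0.15·8.5 = 3.1408.
E[X²] = 0.47·5.51 + 0.38·7.4752 + 0.15·80.5 = 17.5053.
Var(X) = E[X²] − (E[X])² = 17.5053 − 9.86462 = 7.64065.

7.641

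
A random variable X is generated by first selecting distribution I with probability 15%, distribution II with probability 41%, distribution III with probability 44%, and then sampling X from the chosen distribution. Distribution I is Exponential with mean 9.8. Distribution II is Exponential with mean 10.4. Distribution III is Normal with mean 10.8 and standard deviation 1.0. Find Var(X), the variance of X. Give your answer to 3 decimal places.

Per component, I: μ=9.8, E[X²]=192.08; II: μ=10.4, E[X²]=216.32; III: μ=10.8, E[X²]=117.64.
E[X] = 0.15·9.8 + 0.41·10.4 + 0.44·10.8 = 10.486.
E[X²] = 0.15·192.08 + 0.41·216.32 + 0.44·117.64 = 169.265.
Var(X) = E[X²] − (E[X])² = 169.265 − 109.956 = 59.3086.

59.309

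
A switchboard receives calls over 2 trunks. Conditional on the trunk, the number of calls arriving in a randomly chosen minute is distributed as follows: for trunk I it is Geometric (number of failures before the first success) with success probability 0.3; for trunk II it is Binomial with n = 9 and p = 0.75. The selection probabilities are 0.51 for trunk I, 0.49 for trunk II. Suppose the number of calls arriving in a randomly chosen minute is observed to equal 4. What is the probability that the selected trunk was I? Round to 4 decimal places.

Likelihoods P(X=4 | ·): I: 0.07203; II: 0.0389328.
Posterior ∝ prior × likelihood. Numerator for I: 0.51·0.07203 = 0.0367353.
Normalizing constant: 0.51·0.07203 + 0.49·0.0389328 = 0.0558124.
P(I | observation) = 0.0367353 / 0.0558124 = 0.658193.

0.6582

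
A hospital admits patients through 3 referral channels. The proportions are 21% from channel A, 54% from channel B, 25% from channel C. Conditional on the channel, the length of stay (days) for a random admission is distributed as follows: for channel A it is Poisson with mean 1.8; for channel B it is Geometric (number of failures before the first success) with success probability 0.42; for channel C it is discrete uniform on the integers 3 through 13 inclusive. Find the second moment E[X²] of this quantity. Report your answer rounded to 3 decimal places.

22.364

For each component E[X²] = Var + (mean)², giving A: 5.04; B: 5.19501; C: 74.
Overall E[X²] = 0.21·5.04 + 0.54·5.19501 + 0.25·74 = 22.3637.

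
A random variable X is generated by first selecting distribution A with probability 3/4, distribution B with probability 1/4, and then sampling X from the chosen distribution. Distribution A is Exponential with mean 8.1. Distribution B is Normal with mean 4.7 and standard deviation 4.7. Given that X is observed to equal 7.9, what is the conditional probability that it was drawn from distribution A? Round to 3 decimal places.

0.675

Likelihoods f(7.9 | ·): A: 0.0465526; B: 0.0673212.
Posterior ∝ prior × likelihood. Numerator for A: 0.75·0.0465526 = 0.0349144.
Normalizing constant: 0.75·0.0465526 + 0.25·0.0673212 = 0.0517447.
P(A | observation) = 0.0349144 / 0.0517447 = 0.674744.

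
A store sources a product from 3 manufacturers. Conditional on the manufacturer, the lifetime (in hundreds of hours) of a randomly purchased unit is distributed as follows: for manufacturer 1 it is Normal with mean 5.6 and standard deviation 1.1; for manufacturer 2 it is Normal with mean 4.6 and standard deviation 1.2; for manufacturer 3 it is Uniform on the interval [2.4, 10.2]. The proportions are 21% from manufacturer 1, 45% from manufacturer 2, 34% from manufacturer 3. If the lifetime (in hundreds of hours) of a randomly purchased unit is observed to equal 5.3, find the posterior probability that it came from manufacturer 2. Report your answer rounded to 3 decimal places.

0.519

Likelihoods f(5.3 | ·): 1: 0.349435; 2: 0.280439; 3: 0.128205.
Posterior ∝ prior × likelihood. Numerator for 2: 0.45·0.280439 = 0.126198.
Normalizing constant: 0.21·0.349435 + 0.45·0.280439 + 0.34·0.128205 = 0.243169.
P(2 | observation) = 0.126198 / 0.243169 = 0.518971.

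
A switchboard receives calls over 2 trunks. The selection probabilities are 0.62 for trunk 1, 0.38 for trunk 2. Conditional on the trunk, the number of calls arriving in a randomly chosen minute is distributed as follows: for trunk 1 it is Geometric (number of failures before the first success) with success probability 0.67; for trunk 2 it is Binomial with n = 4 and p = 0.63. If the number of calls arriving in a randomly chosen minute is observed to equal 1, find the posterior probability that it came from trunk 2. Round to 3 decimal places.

Likelihoods P(X=1 | ·): 1: 0.2211; 2: 0.127646.
Posterior ∝ prior × likelihood. Numerator for 2: 0.38·0.127646 = 0.0485053.
Normalizing constant: 0.62·0.2211 + 0.38·0.127646 = 0.185587.
P(2 | observation) = 0.0485053 / 0.185587 = 0.261361.

0.261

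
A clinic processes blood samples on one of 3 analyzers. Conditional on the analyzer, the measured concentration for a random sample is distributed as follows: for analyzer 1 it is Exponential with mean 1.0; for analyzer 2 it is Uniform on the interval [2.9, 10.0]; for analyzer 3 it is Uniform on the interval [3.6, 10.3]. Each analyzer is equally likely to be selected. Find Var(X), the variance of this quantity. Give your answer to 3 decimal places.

10.242

Per component, 1: μ=1, E[X²]=2; 2: μ=6.45, E[X²]=45.8033; 3: μ=6.95, E[X²]=52.0433.
E[X] = 0.333333·1 + 0.333333·6.45 + 0.333333·6.95 = 4.8.
E[X²] = 0.333333·2 + 0.333333·45.8033 + 0.333333·52.0433 = 33.2822.
Var(X) = E[X²] − (E[X])² = 33.2822 − 23.04 = 10.2422.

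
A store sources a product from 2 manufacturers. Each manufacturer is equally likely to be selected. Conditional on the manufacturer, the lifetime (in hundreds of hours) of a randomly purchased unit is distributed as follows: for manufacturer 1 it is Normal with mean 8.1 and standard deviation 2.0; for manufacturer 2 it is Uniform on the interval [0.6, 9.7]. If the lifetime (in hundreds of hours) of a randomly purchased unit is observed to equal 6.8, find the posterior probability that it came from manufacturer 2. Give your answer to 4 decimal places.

0.4049

Likelihoods f(6.8 | ·): 1: 0.161486; 2: 0.10989.
Posterior ∝ prior × likelihood. Numerator for 2: 0.5·0.10989 = 0.0549451.
Normalizing constant: 0.5·0.161486 + 0.5·0.10989 = 0.135688.
P(2 | observation) = 0.0549451 / 0.135688 = 0.404936.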